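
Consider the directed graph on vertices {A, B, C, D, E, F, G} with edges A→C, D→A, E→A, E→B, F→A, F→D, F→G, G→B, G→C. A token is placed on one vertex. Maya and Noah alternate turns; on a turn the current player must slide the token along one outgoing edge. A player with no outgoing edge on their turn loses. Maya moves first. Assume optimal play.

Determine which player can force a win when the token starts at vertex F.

Maya wins.

Work bottom-up. With no move the player to move loses. Otherwise the position is W if at least one move leads to an L position for the opponent, and L if every move leads to a W.
Every edge goes from a vertex to one that appears earlier in the order C, B, G, A, D, F, E, so processing vertices in that order labels each vertex after all of its successors.
C: no outgoing edge → L
B: no outgoing edge → L
G: →B(L), so W
A: →C(L), so W
D: →A(W) only, which is W, so L
F: →D(L), so W
E: →B(L), so W
From F Maya can move to D, reaching an L position.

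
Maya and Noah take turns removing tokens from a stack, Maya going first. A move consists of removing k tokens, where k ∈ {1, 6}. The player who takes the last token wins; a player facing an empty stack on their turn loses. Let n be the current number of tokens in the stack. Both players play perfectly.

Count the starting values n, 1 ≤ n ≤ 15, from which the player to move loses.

6

Use the standard recursion: the mover loses at a terminal position; elsewhere, the mover wins exactly when some move hands the opponent an L position.
n=0: no move → L
n=1: W (go to 0, an L position)
n=2: L (sole option 1(W) is W)
n=3: W (go to 2, an L position)
n=4: L (sole option 3(W) is W)
n=5: W (go to 4, an L position)
n=6: W (go to 0, an L position)
n=7: L (options 6(W), 1(W) are all W)
n=8: W (go to 7, an L position)
n=9: L (options 8(W), 3(W) are all W)
n=10: W (go to 9, an L position)
n=11: L (options 10(W), 5(W) are all W)
n=12: W (go to 11, an L position)
n=13: W (go to 7, an L position)
n=14: L (options 13(W), 8(W) are all W)
n=15: W (go to 14, an L position)
L entries with 1 ≤ n ≤ 15 (n=0 is outside the asked range and is not counted): n = 2, 4, 7, 9, 11, 14; that makes 6.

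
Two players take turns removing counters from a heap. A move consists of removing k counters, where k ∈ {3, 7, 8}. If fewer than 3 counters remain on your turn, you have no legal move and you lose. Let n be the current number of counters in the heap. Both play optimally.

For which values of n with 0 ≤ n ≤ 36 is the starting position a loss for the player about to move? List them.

0, 1, 2, 6, 11, 12, 16, 17, 21, 22, 26, 27, 31, 32, 36

Positions with no move are L. A position that does have a move is losing for the player to move precisely when every available move leads to a winning position for the opponent. Fill in the labels:
n=0: no move → L
n=1: no move → L
n=2: no move → L
n=3: can move to 0, which is L ⇒ W
n=4: can move to 1, which is L ⇒ W
n=5: can move to 2, which is L ⇒ W
n=6: the only move is to 3(W), a W ⇒ L
n=7: can move to 0, which is L ⇒ W
n=8: can move to 1, which is L ⇒ W
n=9: can move to 6, which is L ⇒ W
n=10: can move to 2, which is L ⇒ W
n=11: moves to 8(W), 4(W), 3(W); every one is W ⇒ L
n=12: moves to 9(W), 5(W), 4(W); every one is W ⇒ L
n=13: can move to 6, which is L ⇒ W
n=14: can move to 11, which is L ⇒ W
n=15: can move to 12, which is L ⇒ W
n=16: moves to 13(W), 9(W), 8(W); every one is W ⇒ L
n=17: moves to 14(W), 10(W), 9(W); every one is W ⇒ L
n=18: can move to 11, which is L ⇒ W
n=19: can move to 16, which is L ⇒ W
n=20: can move to 17, which is L ⇒ W
n=21: moves to 18(W), 14(W), 13(W); every one is W ⇒ L
n=22: moves to 19(W), 15(W), 14(W); every one is W ⇒ L
n=23: can move to 16, which is L ⇒ W
n=24: can move to 21, which is L ⇒ W
n=25: can move to 22, which is L ⇒ W
n=26: moves to 23(W), 19(W), 18(W); every one is W ⇒ L
n=27: moves to 24(W), 20(W), 19(W); every one is W ⇒ L
n=28: can move to 21, which is L ⇒ W
n=29: can move to 26, which is L ⇒ W
n=30: can move to 27, which is L ⇒ W
n=31: moves to 28(W), 24(W), 23(W); every one is W ⇒ L
n=32: moves to 29(W), 25(W), 24(W); every one is W ⇒ L
n=33: can move to 26, which is L ⇒ W
n=34: can move to 31, which is L ⇒ W
n=35: can move to 32, which is L ⇒ W
n=36: moves to 33(W), 29(W), 28(W); every one is W ⇒ L
The losing starting values of n are exactly the entries labelled L in this table (15 of them).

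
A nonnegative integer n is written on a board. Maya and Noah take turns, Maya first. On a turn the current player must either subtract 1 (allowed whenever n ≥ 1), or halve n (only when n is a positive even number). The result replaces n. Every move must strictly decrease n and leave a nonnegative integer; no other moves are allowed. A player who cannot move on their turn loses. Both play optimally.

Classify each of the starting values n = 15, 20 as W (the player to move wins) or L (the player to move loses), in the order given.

Use the standard recursion: the mover loses at a terminal position; elsewhere, the mover wins exactly when some move hands the opponent an L position.
n=0: no move → L
n=1: reaches L-position 0 → W
n=2: only reaches 1(W), which is W → L
n=3: reaches L-position 2 → W
n=4: reaches L-position 2 → W
n=5: only reaches 4(W), which is W → L
n=6: reaches L-position 5 → W
n=7: only reaches 6(W), which is W → L
n=8: reaches L-position 7 → W
n=9: only reaches 8(W), which is W → L
n=10: reaches L-position 5 → W
n=11: only reaches 10(W), which is W → L
n=12: reaches L-position 11 → W
n=13: only reaches 12(W), which is W → L
n=14: reaches L-position 7 → W
n=15: only reaches 14(W), which is W → L
n=16: reaches L-position 15 → W
n=17: only reaches 16(W), which is W → L
n=18: reaches L-position 9 → W
n=19: only reaches 18(W), which is W → L
n=20: reaches L-position 19 → W

15: L, 20: W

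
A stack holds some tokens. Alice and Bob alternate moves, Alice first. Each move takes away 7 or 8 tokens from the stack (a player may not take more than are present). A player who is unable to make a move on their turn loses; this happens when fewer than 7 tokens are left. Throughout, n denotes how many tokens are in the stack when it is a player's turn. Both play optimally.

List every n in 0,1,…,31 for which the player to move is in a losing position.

Compute win/loss labels from the base case upward. A position with no move is L. Any other position is W if it can reach an L in one move, else L.
n=0: no move → L
n=1: no move → L
n=2: no move → L
n=3: no move → L
n=4: no move → L
n=5: no move → L
n=6: no move → L
n=7: W (go to 0, an L position)
n=8: W (go to 1, an L position)
n=9: W (go to 2, an L position)
n=10: W (go to 3, an L position)
n=11: W (go to 4, an L position)
n=12: W (go to 5, an L position)
n=13: W (go to 6, an L position)
n=14: W (go to 6, an L position)
n=15: L (options 8(W), 7(W) are all W)
n=16: L (options 9(W), 8(W) are all W)
n=17: L (options 10(W), 9(W) are all W)
n=18: L (options 11(W), 10(W) are all W)
n=19: L (options 12(W), 11(W) are all W)
n=20: L (options 13(W), 12(W) are all W)
n=21: L (options 14(W), 13(W) are all W)
n=22: W (go to 15, an L position)
n=23: W (go to 16, an L position)
n=24: W (go to 17, an L position)
n=25: W (go to 18, an L position)
n=26: W (go to 19, an L position)
n=27: W (go to 20, an L position)
n=28: W (go to 21, an L position)
n=29: W (go to 21, an L position)
n=30: L (options 23(W), 22(W) are all W)
n=31: L (options 24(W), 23(W) are all W)
The losing starting values of n are exactly the entries labelled L in this table (16 of them).

0, 1, 2, 3, 4, 5, 6, 15, 16, 17, 18, 19, 20, 21, 30, 31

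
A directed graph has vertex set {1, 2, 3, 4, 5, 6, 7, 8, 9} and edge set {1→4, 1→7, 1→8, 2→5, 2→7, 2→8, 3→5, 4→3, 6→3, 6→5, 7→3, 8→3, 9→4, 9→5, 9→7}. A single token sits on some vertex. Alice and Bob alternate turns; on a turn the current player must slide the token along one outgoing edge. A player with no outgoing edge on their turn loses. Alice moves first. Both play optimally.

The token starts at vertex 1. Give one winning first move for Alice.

Move to 4.

Build the W/L table. Terminal = L. A non-terminal position is W if it has a move to some L; otherwise it is L.
Every edge goes from a vertex to one that appears earlier in the order 5, 3, 8, 6, 7, 4, 2, 1, 9, so processing vertices in that order labels each vertex after all of its successors.
5: no outgoing edge → L
3: →5(L), so W
8: →3(W) only, which is W, so L
6: →5(L), so W
7: →3(W) only, which is W, so L
4: →3(W) only, which is W, so L
2: →7(L), so W
1: →4(L), so W
9: →4(L), so W
From 1, the L positions reachable in one move are: 4, 7, 8. Any move reaching one of these is winning.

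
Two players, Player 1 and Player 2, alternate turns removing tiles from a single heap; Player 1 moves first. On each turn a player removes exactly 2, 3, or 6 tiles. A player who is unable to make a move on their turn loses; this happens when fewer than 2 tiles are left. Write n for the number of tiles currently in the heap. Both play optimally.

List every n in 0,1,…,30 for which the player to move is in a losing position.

Work bottom-up. With no move the player to move loses. Otherwise the position is W if at least one move leads to an L position for the opponent, and L if every move leads to a W.
n=0: no move → L
n=1: no move → L
n=2: can move to 0, which is L ⇒ W
n=3: can move to 1, which is L ⇒ W
n=4: can move to 1, which is L ⇒ W
n=5: moves to 3(W), 2(W); every one is W ⇒ L
n=6: can move to 0, which is L ⇒ W
n=7: can move to 5, which is L ⇒ W
n=8: can move to 5, which is L ⇒ W
n=9: moves to 7(W), 6(W), 3(W); every one is W ⇒ L
n=10: moves to 8(W), 7(W), 4(W); every one is W ⇒ L
n=11: can move to 9, which is L ⇒ W
n=12: can move to 10, which is L ⇒ W
n=13: can move to 10, which is L ⇒ W
n=14: moves to 12(W), 11(W), 8(W); every one is W ⇒ L
n=15: can move to 9, which is L ⇒ W
n=16: can move to 14, which is L ⇒ W
n=17: can move to 14, which is L ⇒ W
n=18: moves to 16(W), 15(W), 12(W); every one is W ⇒ L
n=19: moves to 17(W), 16(W), 13(W); every one is W ⇒ L
n=20: can move to 18, which is L ⇒ W
n=21: can move to 19, which is L ⇒ W
n=22: can move to 19, which is L ⇒ W
n=23: moves to 21(W), 20(W), 17(W); every one is W ⇒ L
n=24: can move to 18, which is L ⇒ W
n=25: can move to 23, which is L ⇒ W
n=26: can move to 23, which is L ⇒ W
n=27: moves to 25(W), 24(W), 21(W); every one is W ⇒ L
n=28: moves to 26(W), 25(W), 22(W); every one is W ⇒ L
n=29: can move to 27, which is L ⇒ W
n=30: can move to 28, which is L ⇒ W
Reading off the rows marked L gives the requested list; there are 11 such values of n.

0, 1, 5, 9, 10, 14, 18, 19, 23, 27, 28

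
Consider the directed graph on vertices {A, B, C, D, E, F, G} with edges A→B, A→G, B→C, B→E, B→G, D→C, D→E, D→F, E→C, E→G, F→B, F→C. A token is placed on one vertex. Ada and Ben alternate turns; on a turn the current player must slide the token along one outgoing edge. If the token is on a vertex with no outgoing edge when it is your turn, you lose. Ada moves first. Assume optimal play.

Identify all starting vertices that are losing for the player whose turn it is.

Label each position W (a win for the player to move) or L (a loss). A position with no legal move is L; any other position is W exactly when some move reaches an L, and L when every move reaches a W.
Every edge goes from a vertex to one that appears earlier in the order C, G, E, B, F, A, D, so processing vertices in that order labels each vertex after all of its successors.
C: no outgoing edge → L
G: no outgoing edge → L
E: reaches L-position G → W
B: reaches L-position G → W
F: reaches L-position C → W
A: reaches L-position G → W
D: reaches L-position C → W
Reading off the rows marked L gives the requested list; there are 2 such vertices.

C, G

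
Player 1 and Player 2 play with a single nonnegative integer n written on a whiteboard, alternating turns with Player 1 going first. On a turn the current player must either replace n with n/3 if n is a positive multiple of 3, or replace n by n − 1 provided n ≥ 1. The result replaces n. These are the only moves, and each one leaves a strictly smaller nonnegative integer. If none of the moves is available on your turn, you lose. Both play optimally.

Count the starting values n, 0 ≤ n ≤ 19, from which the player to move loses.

10

Build the W/L table. Terminal = L. A non-terminal position is W if it has a move to some L; otherwise it is L.
n=0: no move → L
n=1: reaches L-position 0 → W
n=2: only reaches 1(W), which is W → L
n=3: reaches L-position 2 → W
n=4: only reaches 3(W), which is W → L
n=5: reaches L-position 4 → W
n=6: reaches L-position 2 → W
n=7: only reaches 6(W), which is W → L
n=8: reaches L-position 7 → W
n=9: only reaches 3(W), 8(W), all W → L
n=10: reaches L-position 9 → W
n=11: only reaches 10(W), which is W → L
n=12: reaches L-position 4 → W
n=13: only reaches 12(W), which is W → L
n=14: reaches L-position 13 → W
n=15: only reaches 5(W), 14(W), all W → L
n=16: reaches L-position 15 → W
n=17: only reaches 16(W), which is W → L
n=18: reaches L-position 17 → W
n=19: only reaches 18(W), which is W → L
L entries with 0 ≤ n ≤ 19: n = 0, 2, 4, 7, 9, 11, 13, 15, 17, 19; that makes 10.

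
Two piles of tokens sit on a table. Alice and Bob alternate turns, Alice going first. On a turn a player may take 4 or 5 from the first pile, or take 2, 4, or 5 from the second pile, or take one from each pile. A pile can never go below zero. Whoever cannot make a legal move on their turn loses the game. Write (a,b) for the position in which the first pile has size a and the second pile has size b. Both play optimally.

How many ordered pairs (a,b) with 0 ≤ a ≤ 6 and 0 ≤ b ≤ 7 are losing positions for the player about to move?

18

Compute win/loss labels from the base case upward. A position with no move is L. Any other position is W if it can reach an L in one move, else L.
Every move lowers a or b (never raises either), so fill the grid row by row in increasing a, and left to right within a row: each cell's successors are then already labelled.
      b=0  b=1  b=2  b=3  b=4  b=5  b=6  b=7
a=0:    L    L    W    W    W    W    W    L
a=1:    L    W    W    L    W    W    L    W
a=2:    L    W    W    L    W    W    L    W
a=3:    L    W    W    L    W    W    L    W
a=4:    W    W    L    L    W    W    W    W
a=5:    W    W    L    W    W    L    W    W
a=6:    W    L    L    W    W    W    W    W
Cells with no legal move (terminal, hence L): (0,0), (0,1), (1,0), (2,0), (3,0).
The remaining L cells, each justified by listing all of its moves:
(0,7): →(0,5)(W), (0,3)(W), (0,2)(W) — all W, so L
(1,3): →(1,1)(W), (0,2)(W) — all W, so L
(1,6): →(1,4)(W), (1,2)(W), (1,1)(W), (0,5)(W) — all W, so L
(2,3): →(2,1)(W), (1,2)(W) — all W, so L
(2,6): →(2,4)(W), (2,2)(W), (2,1)(W), (1,5)(W) — all W, so L
(3,3): →(3,1)(W), (2,2)(W) — all W, so L
(3,6): →(3,4)(W), (3,2)(W), (3,1)(W), (2,5)(W) — all W, so L
(4,2): →(0,2)(W), (4,0)(W), (3,1)(W) — all W, so L
(4,3): →(0,3)(W), (4,1)(W), (3,2)(W) — all W, so L
(5,2): →(1,2)(W), (0,2)(W), (5,0)(W), (4,1)(W) — all W, so L
(5,5): →(1,5)(W), (0,5)(W), (5,3)(W), (5,1)(W), (5,0)(W), (4,4)(W) — all W, so L
(6,1): →(2,1)(W), (1,1)(W), (5,0)(W) — all W, so L
(6,2): →(2,2)(W), (1,2)(W), (6,0)(W), (5,1)(W) — all W, so L
Every other cell has at least one move into one of the L cells above, so it is W.
L cells per row: a=0: 3, a=1: 3, a=2: 3, a=3: 3, a=4: 2, a=5: 2, a=6: 2; total 18.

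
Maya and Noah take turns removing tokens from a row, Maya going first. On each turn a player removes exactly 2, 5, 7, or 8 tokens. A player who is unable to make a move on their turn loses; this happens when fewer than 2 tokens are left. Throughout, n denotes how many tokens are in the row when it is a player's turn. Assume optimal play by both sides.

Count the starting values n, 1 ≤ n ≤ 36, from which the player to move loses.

Compute win/loss labels from the base case upward. A position with no move is L. Any other position is W if it can reach an L in one move, else L.
n=0: no move → L
n=1: no move → L
n=2: can move to 0, which is L ⇒ W
n=3: can move to 1, which is L ⇒ W
n=4: the only move is to 2(W), a W ⇒ L
n=5: can move to 0, which is L ⇒ W
n=6: can move to 4, which is L ⇒ W
n=7: can move to 0, which is L ⇒ W
n=8: can move to 1, which is L ⇒ W
n=9: can move to 4, which is L ⇒ W
n=10: moves to 8(W), 5(W), 3(W), 2(W); every one is W ⇒ L
n=11: can move to 4, which is L ⇒ W
n=12: can move to 10, which is L ⇒ W
n=13: moves to 11(W), 8(W), 6(W), 5(W); every one is W ⇒ L
n=14: moves to 12(W), 9(W), 7(W), 6(W); every one is W ⇒ L
n=15: can move to 13, which is L ⇒ W
n=16: can move to 14, which is L ⇒ W
n=17: can move to 10, which is L ⇒ W
n=18: can move to 13, which is L ⇒ W
n=19: can move to 14, which is L ⇒ W
n=20: can move to 13, which is L ⇒ W
n=21: can move to 14, which is L ⇒ W
n=22: can move to 14, which is L ⇒ W
n=23: moves to 21(W), 18(W), 16(W), 15(W); every one is W ⇒ L
n=24: moves to 22(W), 19(W), 17(W), 16(W); every one is W ⇒ L
n=25: can move to 23, which is L ⇒ W
n=26: can move to 24, which is L ⇒ W
n=27: moves to 25(W), 22(W), 20(W), 19(W); every one is W ⇒ L
n=28: can move to 23, which is L ⇒ W
n=29: can move to 27, which is L ⇒ W
n=30: can move to 23, which is L ⇒ W
n=31: can move to 24, which is L ⇒ W
n=32: can move to 27, which is L ⇒ W
n=33: moves to 31(W), 28(W), 26(W), 25(W); every one is W ⇒ L
n=34: can move to 27, which is L ⇒ W
n=35: can move to 33, which is L ⇒ W
n=36: moves to 34(W), 31(W), 29(W), 28(W); every one is W ⇒ L
L entries with 1 ≤ n ≤ 36 (n=0 is outside the asked range and is not counted): n = 1, 4, 10, 13, 14, 23, 24, 27, 33, 36; that makes 10.

10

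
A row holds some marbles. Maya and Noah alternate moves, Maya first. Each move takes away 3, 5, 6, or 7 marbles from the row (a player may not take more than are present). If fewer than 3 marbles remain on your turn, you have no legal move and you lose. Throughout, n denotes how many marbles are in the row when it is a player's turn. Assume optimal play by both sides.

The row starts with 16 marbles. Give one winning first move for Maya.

Remove 5, leaving 11.

Build the W/L table. Terminal = L. A non-terminal position is W if it has a move to some L; otherwise it is L.
n=0: no move → L
n=1: no move → L
n=2: no move → L
n=3: W (go to 0, an L position)
n=4: W (go to 1, an L position)
n=5: W (go to 2, an L position)
n=6: W (go to 1, an L position)
n=7: W (go to 2, an L position)
n=8: W (go to 2, an L position)
n=9: W (go to 2, an L position)
n=10: L (options 7(W), 5(W), 4(W), 3(W) are all W)
n=11: L (options 8(W), 6(W), 5(W), 4(W) are all W)
n=12: L (options 9(W), 7(W), 6(W), 5(W) are all W)
n=13: W (go to 10, an L position)
n=14: W (go to 11, an L position)
n=15: W (go to 12, an L position)
n=16: W (go to 11, an L position)
From 16, the L positions reachable in one move are: 11, 10. Any move reaching one of these is winning.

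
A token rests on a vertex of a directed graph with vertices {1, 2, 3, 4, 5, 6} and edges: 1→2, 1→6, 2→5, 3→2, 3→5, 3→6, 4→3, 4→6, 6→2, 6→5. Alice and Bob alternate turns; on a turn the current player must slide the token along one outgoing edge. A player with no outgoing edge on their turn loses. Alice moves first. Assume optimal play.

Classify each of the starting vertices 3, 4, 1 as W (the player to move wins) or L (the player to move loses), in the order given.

Label each position W (a win for the player to move) or L (a loss). A position with no legal move is L; any other position is W exactly when some move reaches an L, and L when every move reaches a W.
Every edge goes from a vertex to one that appears earlier in the order 5, 2, 6, 1, 3, 4, so processing vertices in that order labels each vertex after all of its successors.
5: no outgoing edge → L
2: W (go to 5, an L position)
6: W (go to 5, an L position)
1: L (options 6(W), 2(W) are all W)
3: W (go to 5, an L position)
4: L (options 3(W), 6(W) are all W)

3: W, 4: L, 1: L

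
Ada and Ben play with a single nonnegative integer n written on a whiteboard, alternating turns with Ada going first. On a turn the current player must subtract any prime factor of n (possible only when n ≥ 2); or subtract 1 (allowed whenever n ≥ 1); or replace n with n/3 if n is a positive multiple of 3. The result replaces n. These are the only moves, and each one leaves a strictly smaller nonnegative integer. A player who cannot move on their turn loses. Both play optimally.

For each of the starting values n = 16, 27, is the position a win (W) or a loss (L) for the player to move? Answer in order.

16: W, 27: L

Compute win/loss labels from the base case upward. A position with no move is L. Any other position is W if it can reach an L in one move, else L.
n=0: no move → L
n=1: can move to 0, which is L ⇒ W
n=2: can move to 0, which is L ⇒ W
n=3: can move to 0, which is L ⇒ W
n=4: moves to 2(W), 3(W); every one is W ⇒ L
n=5: can move to 0, which is L ⇒ W
n=6: can move to 4, which is L ⇒ W
n=7: can move to 0, which is L ⇒ W
n=8: moves to 6(W), 7(W); every one is W ⇒ L
n=9: can move to 8, which is L ⇒ W
n=10: can move to 8, which is L ⇒ W
n=11: can move to 0, which is L ⇒ W
n=12: can move to 4, which is L ⇒ W
n=13: can move to 0, which is L ⇒ W
n=14: moves to 7(W), 12(W), 13(W); every one is W ⇒ L
n=15: can move to 14, which is L ⇒ W
n=16: can move to 14, which is L ⇒ W
n=17: can move to 0, which is L ⇒ W
n=18: moves to 6(W), 15(W), 16(W), 17(W); every one is W ⇒ L
n=19: can move to 0, which is L ⇒ W
n=20: can move to 18, which is L ⇒ W
n=21: can move to 14, which is L ⇒ W
n=22: moves to 11(W), 20(W), 21(W); every one is W ⇒ L
n=23: can move to 0, which is L ⇒ W
n=24: can move to 8, which is L ⇒ W
n=25: moves to 20(W), 24(W); every one is W ⇒ L
n=26: can move to 25, which is L ⇒ W
n=27: moves to 9(W), 24(W), 26(W); every one is W ⇒ L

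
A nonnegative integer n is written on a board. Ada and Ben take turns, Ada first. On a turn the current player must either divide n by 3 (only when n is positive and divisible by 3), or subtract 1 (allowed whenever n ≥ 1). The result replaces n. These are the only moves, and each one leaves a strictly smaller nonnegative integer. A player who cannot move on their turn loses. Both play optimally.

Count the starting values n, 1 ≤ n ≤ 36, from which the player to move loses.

Work bottom-up. With no move the player to move loses. Otherwise the position is W if at least one move leads to an L position for the opponent, and L if every move leads to a W.
n=0: no move → L
n=1: reaches L-position 0 → W
n=2: only reaches 1(W), which is W → L
n=3: reaches L-position 2 → W
n=4: only reaches 3(W), which is W → L
n=5: reaches L-position 4 → W
n=6: reaches L-position 2 → W
n=7: only reaches 6(W), which is W → L
n=8: reaches L-position 7 → W
n=9: only reaches 3(W), 8(W), all W → L
n=10: reaches L-position 9 → W
n=11: only reaches 10(W), which is W → L
n=12: reaches L-position 4 → W
n=13: only reaches 12(W), which is W → L
n=14: reaches L-position 13 → W
n=15: only reaches 5(W), 14(W), all W → L
n=16: reaches L-position 15 → W
n=17: only reaches 16(W), which is W → L
n=18: reaches L-position 17 → W
n=19: only reaches 18(W), which is W → L
n=20: reaches L-position 19 → W
n=21: reaches L-position 7 → W
n=22: only reaches 21(W), which is W → L
n=23: reaches L-position 22 → W
n=24: only reaches 8(W), 23(W), all W → L
n=25: reaches L-position 24 → W
n=26: only reaches 25(W), which is W → L
n=27: reaches L-position 9 → W
n=28: only reaches 27(W), which is W → L
n=29: reaches L-position 28 → W
n=30: only reaches 10(W), 29(W), all W → L
n=31: reaches L-position 30 → W
n=32: only reaches 31(W), which is W → L
n=33: reaches L-position 11 → W
n=34: only reaches 33(W), which is W → L
n=35: reaches L-position 34 → W
n=36: only reaches 12(W), 35(W), all W → L
L entries with 1 ≤ n ≤ 36 (n=0 is outside the asked range and is not counted): n = 2, 4, 7, 9, 11, 13, 15, 17, 19, 22, 24, 26, 28, 30, 32, 34, 36; that makes 17.

17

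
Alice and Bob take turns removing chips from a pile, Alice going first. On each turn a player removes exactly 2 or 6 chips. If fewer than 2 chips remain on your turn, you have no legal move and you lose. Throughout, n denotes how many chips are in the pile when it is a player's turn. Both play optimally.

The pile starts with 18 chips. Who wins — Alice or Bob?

Work bottom-up. With no move the player to move loses. Otherwise the position is W if at least one move leads to an L position for the opponent, and L if every move leads to a W.
n=0: no move → L
n=1: no move → L
n=2: can move to 0, which is L ⇒ W
n=3: can move to 1, which is L ⇒ W
n=4: the only move is to 2(W), a W ⇒ L
n=5: the only move is to 3(W), a W ⇒ L
n=6: can move to 4, which is L ⇒ W
n=7: can move to 5, which is L ⇒ W
n=8: moves to 6(W), 2(W); every one is W ⇒ L
n=9: moves to 7(W), 3(W); every one is W ⇒ L
n=10: can move to 8, which is L ⇒ W
n=11: can move to 9, which is L ⇒ W
n=12: moves to 10(W), 6(W); every one is W ⇒ L
n=13: moves to 11(W), 7(W); every one is W ⇒ L
n=14: can move to 12, which is L ⇒ W
n=15: can move to 13, which is L ⇒ W
n=16: moves to 14(W), 10(W); every one is W ⇒ L
n=17: moves to 15(W), 11(W); every one is W ⇒ L
n=18: can move to 16, which is L ⇒ W
The starting position 18 is W: Alice should remove 2, leaving 16, handing over an L position.

Alice wins.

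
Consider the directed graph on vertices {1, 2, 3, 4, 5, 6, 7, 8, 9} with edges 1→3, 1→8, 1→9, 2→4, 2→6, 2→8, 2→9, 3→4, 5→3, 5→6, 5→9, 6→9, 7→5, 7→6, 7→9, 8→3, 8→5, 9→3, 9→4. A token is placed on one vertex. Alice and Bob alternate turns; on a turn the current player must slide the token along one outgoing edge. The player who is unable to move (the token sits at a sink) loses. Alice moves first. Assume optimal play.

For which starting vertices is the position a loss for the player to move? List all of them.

Positions with no move are L. A position that does have a move is losing for the player to move precisely when every available move leads to a winning position for the opponent. Fill in the labels:
Every edge goes from a vertex to one that appears earlier in the order 4, 3, 9, 6, 5, 7, 8, 2, 1, so processing vertices in that order labels each vertex after all of its successors.
4: no outgoing edge → L
3: reaches L-position 4 → W
9: reaches L-position 4 → W
6: only reaches 9(W), which is W → L
5: reaches L-position 6 → W
7: reaches L-position 6 → W
8: only reaches 5(W), 3(W), all W → L
2: reaches L-position 8 → W
1: reaches L-position 8 → W
The losing starting vertices are exactly the entries labelled L in this table (3 of them).

4, 6, 8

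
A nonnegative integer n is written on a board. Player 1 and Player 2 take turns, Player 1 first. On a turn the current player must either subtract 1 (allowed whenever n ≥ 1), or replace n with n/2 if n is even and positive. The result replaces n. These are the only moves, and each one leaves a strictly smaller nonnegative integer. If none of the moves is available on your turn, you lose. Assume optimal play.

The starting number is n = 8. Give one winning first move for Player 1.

Move to 7.

Use the standard recursion: the mover loses at a terminal position; elsewhere, the mover wins exactly when some move hands the opponent an L position.
n=0: no move → L
n=1: can move to 0, which is L ⇒ W
n=2: the only move is to 1(W), a W ⇒ L
n=3: can move to 2, which is L ⇒ W
n=4: can move to 2, which is L ⇒ W
n=5: the only move is to 4(W), a W ⇒ L
n=6: can move to 5, which is L ⇒ W
n=7: the only move is to 6(W), a W ⇒ L
n=8: can move to 7, which is L ⇒ W
From 8, the L positions reachable in one move are: 7.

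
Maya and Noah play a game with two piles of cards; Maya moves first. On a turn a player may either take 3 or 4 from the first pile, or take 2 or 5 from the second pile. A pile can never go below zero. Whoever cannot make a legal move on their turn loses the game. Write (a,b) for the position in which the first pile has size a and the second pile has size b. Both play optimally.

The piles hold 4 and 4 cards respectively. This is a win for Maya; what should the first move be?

Move to (1,4).

Work bottom-up. With no move the player to move loses. Otherwise the position is W if at least one move leads to an L position for the opponent, and L if every move leads to a W.
No move ever increases a pile, so every position that can arise here has a ≤ 4 and b ≤ 4; it is enough to label the cells with 0 ≤ a ≤ 4 and 0 ≤ b ≤ 4.
Every move lowers a or b (never raises either), so fill the grid row by row in increasing a, and left to right within a row: each cell's successors are then already labelled.
      b=0  b=1  b=2  b=3  b=4
a=0:    L    L    W    W    L
a=1:    L    L    W    W    L
a=2:    L    L    W    W    L
a=3:    W    W    L    L    W
a=4:    W    W    L    L    W
Cells with no legal move (terminal, hence L): (0,0), (0,1), (1,0), (1,1), (2,0), (2,1).
The remaining L cells, each justified by listing all of its moves:
(0,4): the only move is to (0,2)(W), a W ⇒ L
(1,4): the only move is to (1,2)(W), a W ⇒ L
(2,4): the only move is to (2,2)(W), a W ⇒ L
(3,2): moves to (0,2)(W), (3,0)(W); every one is W ⇒ L
(3,3): moves to (0,3)(W), (3,1)(W); every one is W ⇒ L
(4,2): moves to (1,2)(W), (0,2)(W), (4,0)(W); every one is W ⇒ L
(4,3): moves to (1,3)(W), (0,3)(W), (4,1)(W); every one is W ⇒ L
Every other cell has at least one move into one of the L cells above, so it is W.
From (4,4), the L positions reachable in one move are: (1,4), (0,4), (4,2). Any move reaching one of these is winning.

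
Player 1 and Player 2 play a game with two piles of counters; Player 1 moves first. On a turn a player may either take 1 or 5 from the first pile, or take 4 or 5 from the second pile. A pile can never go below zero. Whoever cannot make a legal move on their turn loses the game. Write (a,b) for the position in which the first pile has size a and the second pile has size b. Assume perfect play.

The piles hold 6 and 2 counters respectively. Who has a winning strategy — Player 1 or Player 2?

Compute win/loss labels from the base case upward. A position with no move is L. Any other position is W if it can reach an L in one move, else L.
No move ever increases a pile, so every position that can arise here has a ≤ 6 and b ≤ 2; it is enough to label the cells with 0 ≤ a ≤ 6 and 0 ≤ b ≤ 2.
Every move lowers a or b (never raises either), so fill the grid row by row in increasing a, and left to right within a row: each cell's successors are then already labelled.
      b=0  b=1  b=2
a=0:    L    L    L
a=1:    W    W    W
a=2:    L    L    L
a=3:    W    W    W
a=4:    L    L    L
a=5:    W    W    W
a=6:    L    L    L
Cells with no legal move (terminal, hence L): (0,0), (0,1), (0,2).
The remaining L cells, each justified by listing all of its moves:
(2,0): →(1,0)(W) only, which is W, so L
(2,1): →(1,1)(W) only, which is W, so L
(2,2): →(1,2)(W) only, which is W, so L
(4,0): →(3,0)(W) only, which is W, so L
(4,1): →(3,1)(W) only, which is W, so L
(4,2): →(3,2)(W) only, which is W, so L
(6,0): →(5,0)(W), (1,0)(W) — all W, so L
(6,1): →(5,1)(W), (1,1)(W) — all W, so L
(6,2): →(5,2)(W), (1,2)(W) — all W, so L
Every other cell has at least one move into one of the L cells above, so it is W.
The starting position (6,2) is L: whatever Player 1 does, the opponent receives a W position.

Player 2 wins.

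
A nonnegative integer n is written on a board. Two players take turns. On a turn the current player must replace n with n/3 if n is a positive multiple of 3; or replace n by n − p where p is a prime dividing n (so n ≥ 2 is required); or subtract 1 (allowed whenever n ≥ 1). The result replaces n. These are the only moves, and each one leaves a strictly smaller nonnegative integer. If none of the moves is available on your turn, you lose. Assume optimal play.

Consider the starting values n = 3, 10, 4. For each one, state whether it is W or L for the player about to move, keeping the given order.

Build the W/L table. Terminal = L. A non-terminal position is W if it has a move to some L; otherwise it is L.
n=0: no move → L
n=1: reaches L-position 0 → W
n=2: reaches L-position 0 → W
n=3: reaches L-position 0 → W
n=4: only reaches 2(W), 3(W), all W → L
n=5: reaches L-position 0 → W
n=6: reaches L-position 4 → W
n=7: reaches L-position 0 → W
n=8: only reaches 6(W), 7(W), all W → L
n=9: reaches L-position 8 → W
n=10: reaches L-position 8 → W

3: W, 10: W, 4: L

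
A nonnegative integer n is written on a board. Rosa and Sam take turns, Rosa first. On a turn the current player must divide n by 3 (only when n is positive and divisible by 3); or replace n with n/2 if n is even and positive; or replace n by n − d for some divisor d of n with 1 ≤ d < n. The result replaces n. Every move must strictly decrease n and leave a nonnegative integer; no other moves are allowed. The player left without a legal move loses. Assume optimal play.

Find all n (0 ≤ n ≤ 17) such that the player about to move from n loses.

Work bottom-up. With no move the player to move loses. Otherwise the position is W if at least one move leads to an L position for the opponent, and L if every move leads to a W.
n=0: no move → L
n=1: no move → L
n=2: can move to 1, which is L ⇒ W
n=3: can move to 1, which is L ⇒ W
n=4: moves to 2(W), 3(W); every one is W ⇒ L
n=5: can move to 4, which is L ⇒ W
n=6: can move to 4, which is L ⇒ W
n=7: the only move is to 6(W), a W ⇒ L
n=8: can move to 4, which is L ⇒ W
n=9: moves to 3(W), 6(W), 8(W); every one is W ⇒ L
n=10: can move to 9, which is L ⇒ W
n=11: the only move is to 10(W), a W ⇒ L
n=12: can move to 4, which is L ⇒ W
n=13: the only move is to 12(W), a W ⇒ L
n=14: can move to 7, which is L ⇒ W
n=15: moves to 5(W), 10(W), 12(W), 14(W); every one is W ⇒ L
n=16: can move to 15, which is L ⇒ W
n=17: the only move is to 16(W), a W ⇒ L
Reading off the rows marked L gives the requested list; there are 9 such values of n.

0, 1, 4, 7, 9, 11, 13, 15, 17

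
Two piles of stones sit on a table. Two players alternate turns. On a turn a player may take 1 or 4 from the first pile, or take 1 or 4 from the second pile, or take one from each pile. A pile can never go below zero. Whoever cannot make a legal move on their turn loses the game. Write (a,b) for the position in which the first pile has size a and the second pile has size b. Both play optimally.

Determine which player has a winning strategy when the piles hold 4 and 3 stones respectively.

Build the W/L table. Terminal = L. A non-terminal position is W if it has a move to some L; otherwise it is L.
No move ever increases a pile, so every position that can arise here has a ≤ 4 and b ≤ 3; it is enough to label the cells with 0 ≤ a ≤ 4 and 0 ≤ b ≤ 3.
Every move lowers a or b (never raises either), so fill the grid row by row in increasing a, and left to right within a row: each cell's successors are then already labelled.
      b=0  b=1  b=2  b=3
a=0:    L    W    L    W
a=1:    W    W    W    W
a=2:    L    W    L    W
a=3:    W    W    W    W
a=4:    W    L    W    L
Cells with no legal move (terminal, hence L): (0,0).
The remaining L cells, each justified by listing all of its moves:
(0,2): →(0,1)(W) only, which is W, so L
(2,0): →(1,0)(W) only, which is W, so L
(2,2): →(1,2)(W), (2,1)(W), (1,1)(W) — all W, so L
(4,1): →(3,1)(W), (0,1)(W), (4,0)(W), (3,0)(W) — all W, so L
(4,3): →(3,3)(W), (0,3)(W), (4,2)(W), (3,2)(W) — all W, so L
Every other cell has at least one move into one of the L cells above, so it is W.
Every move from (4,3) reaches a W position, so the mover loses.

The second player wins.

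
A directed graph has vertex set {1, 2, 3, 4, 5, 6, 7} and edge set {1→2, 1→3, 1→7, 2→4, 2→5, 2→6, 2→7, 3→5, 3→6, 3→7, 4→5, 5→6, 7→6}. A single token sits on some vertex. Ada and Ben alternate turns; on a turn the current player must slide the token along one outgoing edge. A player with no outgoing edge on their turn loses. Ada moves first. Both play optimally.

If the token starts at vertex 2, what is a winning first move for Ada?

Label each position W (a win for the player to move) or L (a loss). A position with no legal move is L; any other position is W exactly when some move reaches an L, and L when every move reaches a W.
Every edge goes from a vertex to one that appears earlier in the order 6, 7, 5, 3, 4, 2, 1, so processing vertices in that order labels each vertex after all of its successors.
6: no outgoing edge → L
7: can move to 6, which is L ⇒ W
5: can move to 6, which is L ⇒ W
3: can move to 6, which is L ⇒ W
4: the only move is to 5(W), a W ⇒ L
2: can move to 4, which is L ⇒ W
1: moves to 2(W), 3(W), 7(W); every one is W ⇒ L
From 2, the L positions reachable in one move are: 4, 6. Any move reaching one of these is winning.

Move to 4.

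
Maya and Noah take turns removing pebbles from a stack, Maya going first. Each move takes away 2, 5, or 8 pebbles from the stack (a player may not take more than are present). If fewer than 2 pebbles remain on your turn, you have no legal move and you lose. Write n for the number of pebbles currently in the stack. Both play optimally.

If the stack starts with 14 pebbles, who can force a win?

Noah wins.

Classify positions by backward induction: terminal positions (no move available) are L. From any other position, the mover wins iff some move reaches an L.
n=0: no move → L
n=1: no move → L
n=2: →0(L), so W
n=3: →1(L), so W
n=4: →2(W) only, which is W, so L
n=5: →0(L), so W
n=6: →4(L), so W
n=7: →5(W), 2(W) — all W, so L
n=8: →0(L), so W
n=9: →7(L), so W
n=10: →8(W), 5(W), 2(W) — all W, so L
n=11: →9(W), 6(W), 3(W) — all W, so L
n=12: →10(L), so W
n=13: →11(L), so W
n=14: →12(W), 9(W), 6(W) — all W, so L
The starting position 14 is L: whatever Maya does, the opponent receives a W position.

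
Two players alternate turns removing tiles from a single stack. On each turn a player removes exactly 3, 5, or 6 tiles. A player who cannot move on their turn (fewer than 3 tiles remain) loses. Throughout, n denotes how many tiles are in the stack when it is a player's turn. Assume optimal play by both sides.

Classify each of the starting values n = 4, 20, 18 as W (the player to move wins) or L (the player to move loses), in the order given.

4: W, 20: L, 18: L

Use the standard recursion: the mover loses at a terminal position; elsewhere, the mover wins exactly when some move hands the opponent an L position.
n=0: no move → L
n=1: no move → L
n=2: no move → L
n=3: →0(L), so W
n=4: →1(L), so W
n=5: →2(L), so W
n=6: →1(L), so W
n=7: →2(L), so W
n=8: →2(L), so W
n=9: →6(W), 4(W), 3(W) — all W, so L
n=10: →7(W), 5(W), 4(W) — all W, so L
n=11: →8(W), 6(W), 5(W) — all W, so L
n=12: →9(L), so W
n=13: →10(L), so W
n=14: →11(L), so W
n=15: →10(L), so W
n=16: →11(L), so W
n=17: →11(L), so W
n=18: →15(W), 13(W), 12(W) — all W, so L
n=19: →16(W), 14(W), 13(W) — all W, so L
n=20: →17(W), 15(W), 14(W) — all W, so L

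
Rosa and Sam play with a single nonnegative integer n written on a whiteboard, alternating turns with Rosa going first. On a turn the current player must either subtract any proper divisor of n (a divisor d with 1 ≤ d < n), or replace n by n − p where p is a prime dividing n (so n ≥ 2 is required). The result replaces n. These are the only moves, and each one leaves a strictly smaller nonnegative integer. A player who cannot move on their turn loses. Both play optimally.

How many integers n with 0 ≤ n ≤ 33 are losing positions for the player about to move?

Use the standard recursion: the mover loses at a terminal position; elsewhere, the mover wins exactly when some move hands the opponent an L position.
n=0: no move → L
n=1: no move → L
n=2: reaches L-position 0 → W
n=3: reaches L-position 0 → W
n=4: only reaches 2(W), 3(W), all W → L
n=5: reaches L-position 0 → W
n=6: reaches L-position 4 → W
n=7: reaches L-position 0 → W
n=8: reaches L-position 4 → W
n=9: only reaches 6(W), 8(W), all W → L
n=10: reaches L-position 9 → W
n=11: reaches L-position 0 → W
n=12: reaches L-position 9 → W
n=13: reaches L-position 0 → W
n=14: only reaches 7(W), 12(W), 13(W), all W → L
n=15: reaches L-position 14 → W
n=16: reaches L-position 14 → W
n=17: reaches L-position 0 → W
n=18: reaches L-position 9 → W
n=19: reaches L-position 0 → W
n=20: only reaches 10(W), 15(W), 16(W), 18(W), 19(W), all W → L
n=21: reaches L-position 14 → W
n=22: reaches L-position 20 → W
n=23: reaches L-position 0 → W
n=24: reaches L-position 20 → W
n=25: reaches L-position 20 → W
n=26: only reaches 13(W), 24(W), 25(W), all W → L
n=27: reaches L-position 26 → W
n=28: reaches L-position 14 → W
n=29: reaches L-position 0 → W
n=30: reaches L-position 20 → W
n=31: reaches L-position 0 → W
n=32: only reaches 16(W), 24(W), 28(W), 30(W), 31(W), all W → L
n=33: reaches L-position 32 → W
L entries with 0 ≤ n ≤ 33: n = 0, 1, 4, 9, 14, 20, 26, 32; that makes 8.

8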